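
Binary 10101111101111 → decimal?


Positional values:
Bit 0: 1 × 2^0 = 1
Bit 1: 1 × 2^1 = 2
Bit 2: 1 × 2^2 = 4
Bit 3: 1 × 2^3 = 8
Bit 5: 1 × 2^5 = 32
Bit 6: 1 × 2^6 = 64
Bit 7: 1 × 2^7 = 128
Bit 8: 1 × 2^8 = 256
Bit 9: 1 × 2^9 = 512
Bit 11: 1 × 2^11 = 2048
Bit 13: 1 × 2^13 = 8192
Sum = 1 + 2 + 4 + 8 + 32 + 64 + 128 + 256 + 512 + 2048 + 8192
= 11247


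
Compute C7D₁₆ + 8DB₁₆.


Align and add column by column (LSB to MSB, each column mod 16 with carry):
  0C7D
+ 08DB
  ----
  col 0: D(13) + B(11) + 0 (carry in) = 24 → 8(8), carry out 1
  col 1: 7(7) + D(13) + 1 (carry in) = 21 → 5(5), carry out 1
  col 2: C(12) + 8(8) + 1 (carry in) = 21 → 5(5), carry out 1
  col 3: 0(0) + 0(0) + 1 (carry in) = 1 → 1(1), carry out 0
Reading digits MSB→LSB: 1558
Strip leading zeros: 1558
= 0x1558


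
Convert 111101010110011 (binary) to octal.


Group into 3-bit groups: 111101010110011
  111 = 7
  101 = 5
  010 = 2
  110 = 6
  011 = 3
= 0o75263


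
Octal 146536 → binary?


Each octal digit → 3 binary bits:
  1 = 001
  4 = 100
  6 = 110
  5 = 101
  3 = 011
  6 = 110
Concatenate: 001 100 110 101 011 110
= 001100110101011110


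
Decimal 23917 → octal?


Divide by 8 repeatedly:
23917 ÷ 8 = 2989 remainder 5
2989 ÷ 8 = 373 remainder 5
373 ÷ 8 = 46 remainder 5
46 ÷ 8 = 5 remainder 6
5 ÷ 8 = 0 remainder 5
Reading remainders bottom-up:
= 0o56555


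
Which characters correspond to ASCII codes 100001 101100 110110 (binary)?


Codes (binary): 100001 101100 110110
Per-code ASCII lookup:
  100001 = 33  (special character) → '!'
  101100 = 44  (special character) → ','
  110110 = 54  (range 48-57: digits, 54 - 48 = 6) → '6'
= '!,6'


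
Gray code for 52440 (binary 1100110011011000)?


Binary: 1100110011011000
Gray code: G = B XOR (B >> 1)
B >> 1 = 0110011001101100
1100110011011000 XOR 0110011001101100:
  1 XOR 0 = 1
  1 XOR 1 = 0
  0 XOR 1 = 1
  0 XOR 0 = 0
  1 XOR 0 = 1
  1 XOR 1 = 0
  0 XOR 1 = 1
  0 XOR 0 = 0
  1 XOR 0 = 1
  1 XOR 1 = 0
  0 XOR 1 = 1
  1 XOR 0 = 1
  1 XOR 1 = 0
  0 XOR 1 = 1
  0 XOR 0 = 0
  0 XOR 0 = 0
= 1010101010110100


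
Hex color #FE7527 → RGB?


Hex: #FE7527
R = FE₁₆ = 254
G = 75₁₆ = 117
B = 27₁₆ = 39
= RGB(254, 117, 39)


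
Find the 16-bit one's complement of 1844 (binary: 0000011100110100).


Original: 0000011100110100
Invert all bits:
  bit 0: 0 → 1
  bit 1: 0 → 1
  bit 2: 0 → 1
  bit 3: 0 → 1
  bit 4: 0 → 1
  bit 5: 1 → 0
  bit 6: 1 → 0
  bit 7: 1 → 0
  bit 8: 0 → 1
  bit 9: 0 → 1
  bit 10: 1 → 0
  bit 11: 1 → 0
  bit 12: 0 → 1
  bit 13: 1 → 0
  bit 14: 0 → 1
  bit 15: 0 → 1
= 1111100011001011


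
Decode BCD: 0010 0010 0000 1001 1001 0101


Each 4-bit group → digit:
  0010 → 2
  0010 → 2
  0000 → 0
  1001 → 9
  1001 → 9
  0101 → 5
= 220995


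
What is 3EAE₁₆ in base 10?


Positional values:
Position 0: E × 16^0 = 14 × 1 = 14
Position 1: A × 16^1 = 10 × 16 = 160
Position 2: E × 16^2 = 14 × 256 = 3584
Position 3: 3 × 16^3 = 3 × 4096 = 12288
Sum = 14 + 160 + 3584 + 12288
= 16046


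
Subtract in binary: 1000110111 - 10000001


Align and subtract column by column (LSB to MSB, borrowing when needed):
  1000110111
- 0010000001
  ----------
  col 0: (1 - 0 borrow-in) - 1 → 1 - 1 = 0, borrow out 0
  col 1: (1 - 0 borrow-in) - 0 → 1 - 0 = 1, borrow out 0
  col 2: (1 - 0 borrow-in) - 0 → 1 - 0 = 1, borrow out 0
  col 3: (0 - 0 borrow-in) - 0 → 0 - 0 = 0, borrow out 0
  col 4: (1 - 0 borrow-in) - 0 → 1 - 0 = 1, borrow out 0
  col 5: (1 - 0 borrow-in) - 0 → 1 - 0 = 1, borrow out 0
  col 6: (0 - 0 borrow-in) - 0 → 0 - 0 = 0, borrow out 0
  col 7: (0 - 0 borrow-in) - 1 → borrow from next column: (0+2) - 1 = 1, borrow out 1
  col 8: (0 - 1 borrow-in) - 0 → borrow from next column: (-1+2) - 0 = 1, borrow out 1
  col 9: (1 - 1 borrow-in) - 0 → 0 - 0 = 0, borrow out 0
Reading bits MSB→LSB: 0110110110
Strip leading zeros: 110110110
= 110110110


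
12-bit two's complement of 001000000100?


Original: 001000000100
Step 1 - Invert all bits: 110111111011
Step 2 - Add 1: 110111111011 + 1
= 110111111100 (represents -516)


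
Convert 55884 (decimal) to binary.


Divide by 2 repeatedly:
55884 ÷ 2 = 27942 remainder 0
27942 ÷ 2 = 13971 remainder 0
13971 ÷ 2 = 6985 remainder 1
6985 ÷ 2 = 3492 remainder 1
3492 ÷ 2 = 1746 remainder 0
1746 ÷ 2 = 873 remainder 0
873 ÷ 2 = 436 remainder 1
436 ÷ 2 = 218 remainder 0
218 ÷ 2 = 109 remainder 0
109 ÷ 2 = 54 remainder 1
54 ÷ 2 = 27 remainder 0
27 ÷ 2 = 13 remainder 1
13 ÷ 2 = 6 remainder 1
6 ÷ 2 = 3 remainder 0
3 ÷ 2 = 1 remainder 1
1 ÷ 2 = 0 remainder 1
Reading remainders bottom-up:
= 1101101001001100


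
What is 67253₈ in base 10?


Positional values:
Position 0: 3 × 8^0 = 3
Position 1: 5 × 8^1 = 40
Position 2: 2 × 8^2 = 128
Position 3: 7 × 8^3 = 3584
Position 4: 6 × 8^4 = 24576
Sum = 3 + 40 + 128 + 3584 + 24576
= 28331


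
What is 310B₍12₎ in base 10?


Positional values (base 12):
  B × 12^0 = 11 × 1 = 11
  0 × 12^1 = 0 × 12 = 0
  1 × 12^2 = 1 × 144 = 144
  3 × 12^3 = 3 × 1728 = 5184
Sum = 11 + 0 + 144 + 5184
= 5339


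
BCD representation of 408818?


Each digit → 4-bit binary:
  4 → 0100
  0 → 0000
  8 → 1000
  8 → 1000
  1 → 0001
  8 → 1000
= 0100 0000 1000 1000 0001 1000


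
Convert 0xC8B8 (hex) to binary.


Each hex digit → 4 binary bits:
  C = 1100
  8 = 1000
  B = 1011
  8 = 1000
Concatenate: 1100 1000 1011 1000
= 1100100010111000


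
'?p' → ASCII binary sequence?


String: '?p'  (2 characters)
Per-character ASCII lookup:
  '?': special character: '?' = 63 → 111111
  'p': lowercase starts at 97: 'p' = 97 + 15 = 112 → 1110000
= 111111 1110000


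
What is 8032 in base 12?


Divide by 12 repeatedly:
8032 ÷ 12 = 669 remainder 4
669 ÷ 12 = 55 remainder 9
55 ÷ 12 = 4 remainder 7
4 ÷ 12 = 0 remainder 4
Reading remainders bottom-up:
= 4794


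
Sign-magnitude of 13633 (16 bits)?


Sign bit: 0 (positive)
Magnitude: 13633 = 011010101000001
= 0011010101000001


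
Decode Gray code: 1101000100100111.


Gray code: 1101000100100111
MSB stays the same: 1
Each subsequent bit = prev_binary XOR current_gray:
  B[1] = 1 XOR 1 = 0
  B[2] = 0 XOR 0 = 0
  B[3] = 0 XOR 1 = 1
  B[4] = 1 XOR 0 = 1
  B[5] = 1 XOR 0 = 1
  B[6] = 1 XOR 0 = 1
  B[7] = 1 XOR 1 = 0
  B[8] = 0 XOR 0 = 0
  B[9] = 0 XOR 0 = 0
  B[10] = 0 XOR 1 = 1
  B[11] = 1 XOR 0 = 1
  B[12] = 1 XOR 0 = 1
  B[13] = 1 XOR 1 = 0
  B[14] = 0 XOR 1 = 1
  B[15] = 1 XOR 1 = 0
= 1001111000111010 (40506 decimal)


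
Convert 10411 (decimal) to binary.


Divide by 2 repeatedly:
10411 ÷ 2 = 5205 remainder 1
5205 ÷ 2 = 2602 remainder 1
2602 ÷ 2 = 1301 remainder 0
1301 ÷ 2 = 650 remainder 1
650 ÷ 2 = 325 remainder 0
325 ÷ 2 = 162 remainder 1
162 ÷ 2 = 81 remainder 0
81 ÷ 2 = 40 remainder 1
40 ÷ 2 = 20 remainder 0
20 ÷ 2 = 10 remainder 0
10 ÷ 2 = 5 remainder 0
5 ÷ 2 = 2 remainder 1
2 ÷ 2 = 1 remainder 0
1 ÷ 2 = 0 remainder 1
Reading remainders bottom-up:
= 10100010101011


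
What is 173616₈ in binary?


Each octal digit → 3 binary bits:
  1 = 001
  7 = 111
  3 = 011
  6 = 110
  1 = 001
  6 = 110
Concatenate: 001 111 011 110 001 110
= 001111011110001110


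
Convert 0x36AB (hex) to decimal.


Positional values:
Position 0: B × 16^0 = 11 × 1 = 11
Position 1: A × 16^1 = 10 × 16 = 160
Position 2: 6 × 16^2 = 6 × 256 = 1536
Position 3: 3 × 16^3 = 3 × 4096 = 12288
Sum = 11 + 160 + 1536 + 12288
= 13995


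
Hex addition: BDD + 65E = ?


Align and add column by column (LSB to MSB, each column mod 16 with carry):
  0BDD
+ 065E
  ----
  col 0: D(13) + E(14) + 0 (carry in) = 27 → B(11), carry out 1
  col 1: D(13) + 5(5) + 1 (carry in) = 19 → 3(3), carry out 1
  col 2: B(11) + 6(6) + 1 (carry in) = 18 → 2(2), carry out 1
  col 3: 0(0) + 0(0) + 1 (carry in) = 1 → 1(1), carry out 0
Reading digits MSB→LSB: 123B
Strip leading zeros: 123B
= 0x123B


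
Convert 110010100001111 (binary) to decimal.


Positional values:
Bit 0: 1 × 2^0 = 1
Bit 1: 1 × 2^1 = 2
Bit 2: 1 × 2^2 = 4
Bit 3: 1 × 2^3 = 8
Bit 8: 1 × 2^8 = 256
Bit 10: 1 × 2^10 = 1024
Bit 13: 1 × 2^13 = 8192
Bit 14: 1 × 2^14 = 16384
Sum = 1 + 2 + 4 + 8 + 256 + 1024 + 8192 + 16384
= 25871


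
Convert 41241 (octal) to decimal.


Positional values:
Position 0: 1 × 8^0 = 1
Position 1: 4 × 8^1 = 32
Position 2: 2 × 8^2 = 128
Position 3: 1 × 8^3 = 512
Position 4: 4 × 8^4 = 16384
Sum = 1 + 32 + 128 + 512 + 16384
= 17057


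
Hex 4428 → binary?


Each hex digit → 4 binary bits:
  4 = 0100
  4 = 0100
  2 = 0010
  8 = 1000
Concatenate: 0100 0100 0010 1000
= 0100010000101000


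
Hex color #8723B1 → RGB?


Hex: #8723B1
R = 87₁₆ = 135
G = 23₁₆ = 35
B = B1₁₆ = 177
= RGB(135, 35, 177)


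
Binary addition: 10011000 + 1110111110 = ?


Align and add column by column (LSB to MSB, carry propagating):
  00010011000
+ 01110111110
  -----------
  col 0: 0 + 0 + 0 (carry in) = 0 → bit 0, carry out 0
  col 1: 0 + 1 + 0 (carry in) = 1 → bit 1, carry out 0
  col 2: 0 + 1 + 0 (carry in) = 1 → bit 1, carry out 0
  col 3: 1 + 1 + 0 (carry in) = 2 → bit 0, carry out 1
  col 4: 1 + 1 + 1 (carry in) = 3 → bit 1, carry out 1
  col 5: 0 + 1 + 1 (carry in) = 2 → bit 0, carry out 1
  col 6: 0 + 0 + 1 (carry in) = 1 → bit 1, carry out 0
  col 7: 1 + 1 + 0 (carry in) = 2 → bit 0, carry out 1
  col 8: 0 + 1 + 1 (carry in) = 2 → bit 0, carry out 1
  col 9: 0 + 1 + 1 (carry in) = 2 → bit 0, carry out 1
  col 10: 0 + 0 + 1 (carry in) = 1 → bit 1, carry out 0
Reading bits MSB→LSB: 10001010110
Strip leading zeros: 10001010110
= 10001010110


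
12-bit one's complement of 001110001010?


Original: 001110001010
Invert all bits:
  bit 0: 0 → 1
  bit 1: 0 → 1
  bit 2: 1 → 0
  bit 3: 1 → 0
  bit 4: 1 → 0
  bit 5: 0 → 1
  bit 6: 0 → 1
  bit 7: 0 → 1
  bit 8: 1 → 0
  bit 9: 0 → 1
  bit 10: 1 → 0
  bit 11: 0 → 1
= 110001110101


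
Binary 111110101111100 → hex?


Group into 4-bit nibbles: 0111110101111100
  0111 = 7
  1101 = D
  0111 = 7
  1100 = C
= 0x7D7C


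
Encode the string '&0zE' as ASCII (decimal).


String: '&0zE'  (4 characters)
Per-character ASCII lookup:
  '&': special character: '&' = 38
  '0': digits start at 48: '0' = 48 + 0 = 48
  'z': lowercase starts at 97: 'z' = 97 + 25 = 122
  'E': uppercase starts at 65: 'E' = 65 + 4 = 69
= 38 48 122 69


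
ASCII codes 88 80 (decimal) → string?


Codes (decimal): 88 80
Per-code ASCII lookup:
  88  (range 65-90: uppercase, 88 - 65 = 23) → 'X'
  80  (range 65-90: uppercase, 80 - 65 = 15) → 'P'
= 'XP'


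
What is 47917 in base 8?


Divide by 8 repeatedly:
47917 ÷ 8 = 5989 remainder 5
5989 ÷ 8 = 748 remainder 5
748 ÷ 8 = 93 remainder 4
93 ÷ 8 = 11 remainder 5
11 ÷ 8 = 1 remainder 3
1 ÷ 8 = 0 remainder 1
Reading remainders bottom-up:
= 0o135455


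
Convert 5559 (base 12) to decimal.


Positional values (base 12):
  9 × 12^0 = 9 × 1 = 9
  5 × 12^1 = 5 × 12 = 60
  5 × 12^2 = 5 × 144 = 720
  5 × 12^3 = 5 × 1728 = 8640
Sum = 9 + 60 + 720 + 8640
= 9429


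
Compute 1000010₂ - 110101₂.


Align and subtract column by column (LSB to MSB, borrowing when needed):
  1000010
- 0110101
  -------
  col 0: (0 - 0 borrow-in) - 1 → borrow from next column: (0+2) - 1 = 1, borrow out 1
  col 1: (1 - 1 borrow-in) - 0 → 0 - 0 = 0, borrow out 0
  col 2: (0 - 0 borrow-in) - 1 → borrow from next column: (0+2) - 1 = 1, borrow out 1
  col 3: (0 - 1 borrow-in) - 0 → borrow from next column: (-1+2) - 0 = 1, borrow out 1
  col 4: (0 - 1 borrow-in) - 1 → borrow from next column: (-1+2) - 1 = 0, borrow out 1
  col 5: (0 - 1 borrow-in) - 1 → borrow from next column: (-1+2) - 1 = 0, borrow out 1
  col 6: (1 - 1 borrow-in) - 0 → 0 - 0 = 0, borrow out 0
Reading bits MSB→LSB: 0001101
Strip leading zeros: 1101
= 1101


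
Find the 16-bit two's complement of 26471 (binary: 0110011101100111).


Original: 0110011101100111
Step 1 - Invert all bits: 1001100010011000
Step 2 - Add 1: 1001100010011000 + 1
= 1001100010011001 (represents -26471)


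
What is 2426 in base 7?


Divide by 7 repeatedly:
2426 ÷ 7 = 346 remainder 4
346 ÷ 7 = 49 remainder 3
49 ÷ 7 = 7 remainder 0
7 ÷ 7 = 1 remainder 0
1 ÷ 7 = 0 remainder 1
Reading remainders bottom-up:
= 10034


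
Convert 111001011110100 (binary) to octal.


Group into 3-bit groups: 111001011110100
  111 = 7
  001 = 1
  011 = 3
  110 = 6
  100 = 4
= 0o71364


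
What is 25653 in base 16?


Divide by 16 repeatedly:
25653 ÷ 16 = 1603 remainder 5 (5)
1603 ÷ 16 = 100 remainder 3 (3)
100 ÷ 16 = 6 remainder 4 (4)
6 ÷ 16 = 0 remainder 6 (6)
Reading remainders bottom-up:
= 0x6435


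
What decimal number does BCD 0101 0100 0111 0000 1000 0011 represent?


Each 4-bit group → digit:
  0101 → 5
  0100 → 4
  0111 → 7
  0000 → 0
  1000 → 8
  0011 → 3
= 547083


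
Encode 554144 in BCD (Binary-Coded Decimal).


Each digit → 4-bit binary:
  5 → 0101
  5 → 0101
  4 → 0100
  1 → 0001
  4 → 0100
  4 → 0100
= 0101 0101 0100 0001 0100 0100


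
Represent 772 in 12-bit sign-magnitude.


Sign bit: 0 (positive)
Magnitude: 772 = 01100000100
= 001100000100


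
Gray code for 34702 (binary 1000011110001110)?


Binary: 1000011110001110
Gray code: G = B XOR (B >> 1)
B >> 1 = 0100001111000111
1000011110001110 XOR 0100001111000111:
  1 XOR 0 = 1
  0 XOR 1 = 1
  0 XOR 0 = 0
  0 XOR 0 = 0
  0 XOR 0 = 0
  1 XOR 0 = 1
  1 XOR 1 = 0
  1 XOR 1 = 0
  1 XOR 1 = 0
  0 XOR 1 = 1
  0 XOR 0 = 0
  0 XOR 0 = 0
  1 XOR 0 = 1
  1 XOR 1 = 0
  1 XOR 1 = 0
  0 XOR 1 = 1
= 1100010001001001


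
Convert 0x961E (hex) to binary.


Each hex digit → 4 binary bits:
  9 = 1001
  6 = 0110
  1 = 0001
  E = 1110
Concatenate: 1001 0110 0001 1110
= 1001011000011110


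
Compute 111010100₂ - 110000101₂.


Align and subtract column by column (LSB to MSB, borrowing when needed):
  111010100
- 110000101
  ---------
  col 0: (0 - 0 borrow-in) - 1 → borrow from next column: (0+2) - 1 = 1, borrow out 1
  col 1: (0 - 1 borrow-in) - 0 → borrow from next column: (-1+2) - 0 = 1, borrow out 1
  col 2: (1 - 1 borrow-in) - 1 → borrow from next column: (0+2) - 1 = 1, borrow out 1
  col 3: (0 - 1 borrow-in) - 0 → borrow from next column: (-1+2) - 0 = 1, borrow out 1
  col 4: (1 - 1 borrow-in) - 0 → 0 - 0 = 0, borrow out 0
  col 5: (0 - 0 borrow-in) - 0 → 0 - 0 = 0, borrow out 0
  col 6: (1 - 0 borrow-in) - 0 → 1 - 0 = 1, borrow out 0
  col 7: (1 - 0 borrow-in) - 1 → 1 - 1 = 0, borrow out 0
  col 8: (1 - 0 borrow-in) - 1 → 1 - 1 = 0, borrow out 0
Reading bits MSB→LSB: 001001111
Strip leading zeros: 1001111
= 1001111


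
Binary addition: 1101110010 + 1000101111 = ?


Align and add column by column (LSB to MSB, carry propagating):
  01101110010
+ 01000101111
  -----------
  col 0: 0 + 1 + 0 (carry in) = 1 → bit 1, carry out 0
  col 1: 1 + 1 + 0 (carry in) = 2 → bit 0, carry out 1
  col 2: 0 + 1 + 1 (carry in) = 2 → bit 0, carry out 1
  col 3: 0 + 1 + 1 (carry in) = 2 → bit 0, carry out 1
  col 4: 1 + 0 + 1 (carry in) = 2 → bit 0, carry out 1
  col 5: 1 + 1 + 1 (carry in) = 3 → bit 1, carry out 1
  col 6: 1 + 0 + 1 (carry in) = 2 → bit 0, carry out 1
  col 7: 0 + 0 + 1 (carry in) = 1 → bit 1, carry out 0
  col 8: 1 + 0 + 0 (carry in) = 1 → bit 1, carry out 0
  col 9: 1 + 1 + 0 (carry in) = 2 → bit 0, carry out 1
  col 10: 0 + 0 + 1 (carry in) = 1 → bit 1, carry out 0
Reading bits MSB→LSB: 10110100001
Strip leading zeros: 10110100001
= 10110100001


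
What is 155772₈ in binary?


Each octal digit → 3 binary bits:
  1 = 001
  5 = 101
  5 = 101
  7 = 111
  7 = 111
  2 = 010
Concatenate: 001 101 101 111 111 010
= 001101101111111010


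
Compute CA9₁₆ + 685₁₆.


Align and add column by column (LSB to MSB, each column mod 16 with carry):
  0CA9
+ 0685
  ----
  col 0: 9(9) + 5(5) + 0 (carry in) = 14 → E(14), carry out 0
  col 1: A(10) + 8(8) + 0 (carry in) = 18 → 2(2), carry out 1
  col 2: C(12) + 6(6) + 1 (carry in) = 19 → 3(3), carry out 1
  col 3: 0(0) + 0(0) + 1 (carry in) = 1 → 1(1), carry out 0
Reading digits MSB→LSB: 132E
Strip leading zeros: 132E
= 0x132E


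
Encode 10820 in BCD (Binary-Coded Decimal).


Each digit → 4-bit binary:
  1 → 0001
  0 → 0000
  8 → 1000
  2 → 0010
  0 → 0000
= 0001 0000 1000 0010 0000


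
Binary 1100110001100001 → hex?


Group into 4-bit nibbles: 1100110001100001
  1100 = C
  1100 = C
  0110 = 6
  0001 = 1
= 0xCC61


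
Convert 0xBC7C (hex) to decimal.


Positional values:
Position 0: C × 16^0 = 12 × 1 = 12
Position 1: 7 × 16^1 = 7 × 16 = 112
Position 2: C × 16^2 = 12 × 256 = 3072
Position 3: B × 16^3 = 11 × 4096 = 45056
Sum = 12 + 112 + 3072 + 45056
= 48252


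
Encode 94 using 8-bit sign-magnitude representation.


Sign bit: 0 (positive)
Magnitude: 94 = 1011110
= 01011110


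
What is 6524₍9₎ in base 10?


Positional values (base 9):
  4 × 9^0 = 4 × 1 = 4
  2 × 9^1 = 2 × 9 = 18
  5 × 9^2 = 5 × 81 = 405
  6 × 9^3 = 6 × 729 = 4374
Sum = 4 + 18 + 405 + 4374
= 4801


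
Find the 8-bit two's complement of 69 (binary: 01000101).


Original: 01000101
Step 1 - Invert all bits: 10111010
Step 2 - Add 1: 10111010 + 1
= 10111011 (represents -69)


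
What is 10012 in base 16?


Divide by 16 repeatedly:
10012 ÷ 16 = 625 remainder 12 (C)
625 ÷ 16 = 39 remainder 1 (1)
39 ÷ 16 = 2 remainder 7 (7)
2 ÷ 16 = 0 remainder 2 (2)
Reading remainders bottom-up:
= 0x271C


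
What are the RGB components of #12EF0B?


Hex: #12EF0B
R = 12₁₆ = 18
G = EF₁₆ = 239
B = 0B₁₆ = 11
= RGB(18, 239, 11)


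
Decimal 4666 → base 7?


Divide by 7 repeatedly:
4666 ÷ 7 = 666 remainder 4
666 ÷ 7 = 95 remainder 1
95 ÷ 7 = 13 remainder 4
13 ÷ 7 = 1 remainder 6
1 ÷ 7 = 0 remainder 1
Reading remainders bottom-up:
= 16414


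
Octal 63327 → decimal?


Positional values:
Position 0: 7 × 8^0 = 7
Position 1: 2 × 8^1 = 16
Position 2: 3 × 8^2 = 192
Position 3: 3 × 8^3 = 1536
Position 4: 6 × 8^4 = 24576
Sum = 7 + 16 + 192 + 1536 + 24576
= 26327


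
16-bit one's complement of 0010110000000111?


Original: 0010110000000111
Invert all bits:
  bit 0: 0 → 1
  bit 1: 0 → 1
  bit 2: 1 → 0
  bit 3: 0 → 1
  bit 4: 1 → 0
  bit 5: 1 → 0
  bit 6: 0 → 1
  bit 7: 0 → 1
  bit 8: 0 → 1
  bit 9: 0 → 1
  bit 10: 0 → 1
  bit 11: 0 → 1
  bit 12: 0 → 1
  bit 13: 1 → 0
  bit 14: 1 → 0
  bit 15: 1 → 0
= 1101001111111000


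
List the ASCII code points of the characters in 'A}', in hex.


String: 'A}'  (2 characters)
Per-character ASCII lookup:
  'A': uppercase starts at 65: 'A' = 65 + 0 = 65 → 0x41
  '}': special character: '}' = 125 → 0x7D
= 0x41 0x7D


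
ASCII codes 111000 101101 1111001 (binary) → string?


Codes (binary): 111000 101101 1111001
Per-code ASCII lookup:
  111000 = 56  (range 48-57: digits, 56 - 48 = 8) → '8'
  101101 = 45  (special character) → '-'
  1111001 = 121  (range 97-122: lowercase, 121 - 97 = 24) → 'y'
= '8-y'


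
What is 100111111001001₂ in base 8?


Group into 3-bit groups: 100111111001001
  100 = 4
  111 = 7
  111 = 7
  001 = 1
  001 = 1
= 0o47711


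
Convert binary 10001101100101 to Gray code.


Binary: 10001101100101
Gray code: G = B XOR (B >> 1)
B >> 1 = 01000110110010
10001101100101 XOR 01000110110010:
  1 XOR 0 = 1
  0 XOR 1 = 1
  0 XOR 0 = 0
  0 XOR 0 = 0
  1 XOR 0 = 1
  1 XOR 1 = 0
  0 XOR 1 = 1
  1 XOR 0 = 1
  1 XOR 1 = 0
  0 XOR 1 = 1
  0 XOR 0 = 0
  1 XOR 0 = 1
  0 XOR 1 = 1
  1 XOR 0 = 1
= 11001011010111


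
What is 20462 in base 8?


Divide by 8 repeatedly:
20462 ÷ 8 = 2557 remainder 6
2557 ÷ 8 = 319 remainder 5
319 ÷ 8 = 39 remainder 7
39 ÷ 8 = 4 remainder 7
4 ÷ 8 = 0 remainder 4
Reading remainders bottom-up:
= 0o47756


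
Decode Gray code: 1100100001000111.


Gray code: 1100100001000111
MSB stays the same: 1
Each subsequent bit = prev_binary XOR current_gray:
  B[1] = 1 XOR 1 = 0
  B[2] = 0 XOR 0 = 0
  B[3] = 0 XOR 0 = 0
  B[4] = 0 XOR 1 = 1
  B[5] = 1 XOR 0 = 1
  B[6] = 1 XOR 0 = 1
  B[7] = 1 XOR 0 = 1
  B[8] = 1 XOR 0 = 1
  B[9] = 1 XOR 1 = 0
  B[10] = 0 XOR 0 = 0
  B[11] = 0 XOR 0 = 0
  B[12] = 0 XOR 0 = 0
  B[13] = 0 XOR 1 = 1
  B[14] = 1 XOR 1 = 0
  B[15] = 0 XOR 1 = 1
= 1000111110000101 (36741 decimal)


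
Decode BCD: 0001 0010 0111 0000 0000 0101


Each 4-bit group → digit:
  0001 → 1
  0010 → 2
  0111 → 7
  0000 → 0
  0000 → 0
  0101 → 5
= 127005


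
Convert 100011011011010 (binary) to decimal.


Positional values:
Bit 1: 1 × 2^1 = 2
Bit 3: 1 × 2^3 = 8
Bit 4: 1 × 2^4 = 16
Bit 6: 1 × 2^6 = 64
Bit 7: 1 × 2^7 = 128
Bit 9: 1 × 2^9 = 512
Bit 10: 1 × 2^10 = 1024
Bit 14: 1 × 2^14 = 16384
Sum = 2 + 8 + 16 + 64 + 128 + 512 + 1024 + 16384
= 18138


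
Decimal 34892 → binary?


Divide by 2 repeatedly:
34892 ÷ 2 = 17446 remainder 0
17446 ÷ 2 = 8723 remainder 0
8723 ÷ 2 = 4361 remainder 1
4361 ÷ 2 = 2180 remainder 1
2180 ÷ 2 = 1090 remainder 0
1090 ÷ 2 = 545 remainder 0
545 ÷ 2 = 272 remainder 1
272 ÷ 2 = 136 remainder 0
136 ÷ 2 = 68 remainder 0
68 ÷ 2 = 34 remainder 0
34 ÷ 2 = 17 remainder 0
17 ÷ 2 = 8 remainder 1
8 ÷ 2 = 4 remainder 0
4 ÷ 2 = 2 remainder 0
2 ÷ 2 = 1 remainder 0
1 ÷ 2 = 0 remainder 1
Reading remainders bottom-up:
= 1000100001001100


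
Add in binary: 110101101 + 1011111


Align and add column by column (LSB to MSB, carry propagating):
  0110101101
+ 0001011111
  ----------
  col 0: 1 + 1 + 0 (carry in) = 2 → bit 0, carry out 1
  col 1: 0 + 1 + 1 (carry in) = 2 → bit 0, carry out 1
  col 2: 1 + 1 + 1 (carry in) = 3 → bit 1, carry out 1
  col 3: 1 + 1 + 1 (carry in) = 3 → bit 1, carry out 1
  col 4: 0 + 1 + 1 (carry in) = 2 → bit 0, carry out 1
  col 5: 1 + 0 + 1 (carry in) = 2 → bit 0, carry out 1
  col 6: 0 + 1 + 1 (carry in) = 2 → bit 0, carry out 1
  col 7: 1 + 0 + 1 (carry in) = 2 → bit 0, carry out 1
  col 8: 1 + 0 + 1 (carry in) = 2 → bit 0, carry out 1
  col 9: 0 + 0 + 1 (carry in) = 1 → bit 1, carry out 0
Reading bits MSB→LSB: 1000001100
Strip leading zeros: 1000001100
= 1000001100


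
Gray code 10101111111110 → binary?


Gray code: 10101111111110
MSB stays the same: 1
Each subsequent bit = prev_binary XOR current_gray:
  B[1] = 1 XOR 0 = 1
  B[2] = 1 XOR 1 = 0
  B[3] = 0 XOR 0 = 0
  B[4] = 0 XOR 1 = 1
  B[5] = 1 XOR 1 = 0
  B[6] = 0 XOR 1 = 1
  B[7] = 1 XOR 1 = 0
  B[8] = 0 XOR 1 = 1
  B[9] = 1 XOR 1 = 0
  B[10] = 0 XOR 1 = 1
  B[11] = 1 XOR 1 = 0
  B[12] = 0 XOR 1 = 1
  B[13] = 1 XOR 0 = 1
= 11001010101011 (12971 decimal)


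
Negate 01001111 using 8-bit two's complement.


Original: 01001111
Step 1 - Invert all bits: 10110000
Step 2 - Add 1: 10110000 + 1
= 10110001 (represents -79)


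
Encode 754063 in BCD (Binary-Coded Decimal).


Each digit → 4-bit binary:
  7 → 0111
  5 → 0101
  4 → 0100
  0 → 0000
  6 → 0110
  3 → 0011
= 0111 0101 0100 0000 0110 0011


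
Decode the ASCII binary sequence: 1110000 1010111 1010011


Codes (binary): 1110000 1010111 1010011
Per-code ASCII lookup:
  1110000 = 112  (range 97-122: lowercase, 112 - 97 = 15) → 'p'
  1010111 = 87  (range 65-90: uppercase, 87 - 65 = 22) → 'W'
  1010011 = 83  (range 65-90: uppercase, 83 - 65 = 18) → 'S'
= 'pWS'


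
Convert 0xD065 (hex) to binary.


Each hex digit → 4 binary bits:
  D = 1101
  0 = 0000
  6 = 0110
  5 = 0101
Concatenate: 1101 0000 0110 0101
= 1101000001100101


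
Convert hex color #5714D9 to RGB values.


Hex: #5714D9
R = 57₁₆ = 87
G = 14₁₆ = 20
B = D9₁₆ = 217
= RGB(87, 20, 217)


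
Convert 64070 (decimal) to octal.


Divide by 8 repeatedly:
64070 ÷ 8 = 8008 remainder 6
8008 ÷ 8 = 1001 remainder 0
1001 ÷ 8 = 125 remainder 1
125 ÷ 8 = 15 remainder 5
15 ÷ 8 = 1 remainder 7
1 ÷ 8 = 0 remainder 1
Reading remainders bottom-up:
= 0o175106


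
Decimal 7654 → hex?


Divide by 16 repeatedly:
7654 ÷ 16 = 478 remainder 6 (6)
478 ÷ 16 = 29 remainder 14 (E)
29 ÷ 16 = 1 remainder 13 (D)
1 ÷ 16 = 0 remainder 1 (1)
Reading remainders bottom-up:
= 0x1DE6


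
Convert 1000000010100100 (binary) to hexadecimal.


Group into 4-bit nibbles: 1000000010100100
  1000 = 8
  0000 = 0
  1010 = A
  0100 = 4
= 0x80A4


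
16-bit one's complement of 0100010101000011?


Original: 0100010101000011
Invert all bits:
  bit 0: 0 → 1
  bit 1: 1 → 0
  bit 2: 0 → 1
  bit 3: 0 → 1
  bit 4: 0 → 1
  bit 5: 1 → 0
  bit 6: 0 → 1
  bit 7: 1 → 0
  bit 8: 0 → 1
  bit 9: 1 → 0
  bit 10: 0 → 1
  bit 11: 0 → 1
  bit 12: 0 → 1
  bit 13: 0 → 1
  bit 14: 1 → 0
  bit 15: 1 → 0
= 1011101010111100


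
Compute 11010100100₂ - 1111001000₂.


Align and subtract column by column (LSB to MSB, borrowing when needed):
  11010100100
- 01111001000
  -----------
  col 0: (0 - 0 borrow-in) - 0 → 0 - 0 = 0, borrow out 0
  col 1: (0 - 0 borrow-in) - 0 → 0 - 0 = 0, borrow out 0
  col 2: (1 - 0 borrow-in) - 0 → 1 - 0 = 1, borrow out 0
  col 3: (0 - 0 borrow-in) - 1 → borrow from next column: (0+2) - 1 = 1, borrow out 1
  col 4: (0 - 1 borrow-in) - 0 → borrow from next column: (-1+2) - 0 = 1, borrow out 1
  col 5: (1 - 1 borrow-in) - 0 → 0 - 0 = 0, borrow out 0
  col 6: (0 - 0 borrow-in) - 1 → borrow from next column: (0+2) - 1 = 1, borrow out 1
  col 7: (1 - 1 borrow-in) - 1 → borrow from next column: (0+2) - 1 = 1, borrow out 1
  col 8: (0 - 1 borrow-in) - 1 → borrow from next column: (-1+2) - 1 = 0, borrow out 1
  col 9: (1 - 1 borrow-in) - 1 → borrow from next column: (0+2) - 1 = 1, borrow out 1
  col 10: (1 - 1 borrow-in) - 0 → 0 - 0 = 0, borrow out 0
Reading bits MSB→LSB: 01011011100
Strip leading zeros: 1011011100
= 1011011100


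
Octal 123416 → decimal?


Positional values:
Position 0: 6 × 8^0 = 6
Position 1: 1 × 8^1 = 8
Position 2: 4 × 8^2 = 256
Position 3: 3 × 8^3 = 1536
Position 4: 2 × 8^4 = 8192
Position 5: 1 × 8^5 = 32768
Sum = 6 + 8 + 256 + 1536 + 8192 + 32768
= 42766


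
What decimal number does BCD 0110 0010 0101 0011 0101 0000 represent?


Each 4-bit group → digit:
  0110 → 6
  0010 → 2
  0101 → 5
  0011 → 3
  0101 → 5
  0000 → 0
= 625350


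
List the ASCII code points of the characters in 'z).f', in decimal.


String: 'z).f'  (4 characters)
Per-character ASCII lookup:
  'z': lowercase starts at 97: 'z' = 97 + 25 = 122
  ')': special character: ')' = 41
  '.': special character: '.' = 46
  'f': lowercase starts at 97: 'f' = 97 + 5 = 102
= 122 41 46 102


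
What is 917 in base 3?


Divide by 3 repeatedly:
917 ÷ 3 = 305 remainder 2
305 ÷ 3 = 101 remainder 2
101 ÷ 3 = 33 remainder 2
33 ÷ 3 = 11 remainder 0
11 ÷ 3 = 3 remainder 2
3 ÷ 3 = 1 remainder 0
1 ÷ 3 = 0 remainder 1
Reading remainders bottom-up:
= 1020222


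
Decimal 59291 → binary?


Divide by 2 repeatedly:
59291 ÷ 2 = 29645 remainder 1
29645 ÷ 2 = 14822 remainder 1
14822 ÷ 2 = 7411 remainder 0
7411 ÷ 2 = 3705 remainder 1
3705 ÷ 2 = 1852 remainder 1
1852 ÷ 2 = 926 remainder 0
926 ÷ 2 = 463 remainder 0
463 ÷ 2 = 231 remainder 1
231 ÷ 2 = 115 remainder 1
115 ÷ 2 = 57 remainder 1
57 ÷ 2 = 28 remainder 1
28 ÷ 2 = 14 remainder 0
14 ÷ 2 = 7 remainder 0
7 ÷ 2 = 3 remainder 1
3 ÷ 2 = 1 remainder 1
1 ÷ 2 = 0 remainder 1
Reading remainders bottom-up:
= 1110011110011011


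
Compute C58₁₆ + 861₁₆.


Align and add column by column (LSB to MSB, each column mod 16 with carry):
  0C58
+ 0861
  ----
  col 0: 8(8) + 1(1) + 0 (carry in) = 9 → 9(9), carry out 0
  col 1: 5(5) + 6(6) + 0 (carry in) = 11 → B(11), carry out 0
  col 2: C(12) + 8(8) + 0 (carry in) = 20 → 4(4), carry out 1
  col 3: 0(0) + 0(0) + 1 (carry in) = 1 → 1(1), carry out 0
Reading digits MSB→LSB: 14B9
Strip leading zeros: 14B9
= 0x14B9


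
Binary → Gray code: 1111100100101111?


Binary: 1111100100101111
Gray code: G = B XOR (B >> 1)
B >> 1 = 0111110010010111
1111100100101111 XOR 0111110010010111:
  1 XOR 0 = 1
  1 XOR 1 = 0
  1 XOR 1 = 0
  1 XOR 1 = 0
  1 XOR 1 = 0
  0 XOR 1 = 1
  0 XOR 0 = 0
  1 XOR 0 = 1
  0 XOR 1 = 1
  0 XOR 0 = 0
  1 XOR 0 = 1
  0 XOR 1 = 1
  1 XOR 0 = 1
  1 XOR 1 = 0
  1 XOR 1 = 0
  1 XOR 1 = 0
= 1000010110111000


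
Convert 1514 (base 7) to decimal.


Positional values (base 7):
  4 × 7^0 = 4 × 1 = 4
  1 × 7^1 = 1 × 7 = 7
  5 × 7^2 = 5 × 49 = 245
  1 × 7^3 = 1 × 343 = 343
Sum = 4 + 7 + 245 + 343
= 599


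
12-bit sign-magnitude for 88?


Sign bit: 0 (positive)
Magnitude: 88 = 00001011000
= 000001011000


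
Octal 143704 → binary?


Each octal digit → 3 binary bits:
  1 = 001
  4 = 100
  3 = 011
  7 = 111
  0 = 000
  4 = 100
Concatenate: 001 100 011 111 000 100
= 001100011111000100


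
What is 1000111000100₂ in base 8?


Group into 3-bit groups: 001000111000100
  001 = 1
  000 = 0
  111 = 7
  000 = 0
  100 = 4
= 0o10704


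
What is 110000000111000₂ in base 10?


Positional values:
Bit 3: 1 × 2^3 = 8
Bit 4: 1 × 2^4 = 16
Bit 5: 1 × 2^5 = 32
Bit 13: 1 × 2^13 = 8192
Bit 14: 1 × 2^14 = 16384
Sum = 8 + 16 + 32 + 8192 + 16384
= 24632


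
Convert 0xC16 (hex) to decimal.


Positional values:
Position 0: 6 × 16^0 = 6 × 1 = 6
Position 1: 1 × 16^1 = 1 × 16 = 16
Position 2: C × 16^2 = 12 × 256 = 3072
Sum = 6 + 16 + 3072
= 3094


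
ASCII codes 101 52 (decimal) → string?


Codes (decimal): 101 52
Per-code ASCII lookup:
  101  (range 97-122: lowercase, 101 - 97 = 4) → 'e'
  52  (range 48-57: digits, 52 - 48 = 4) → '4'
= 'e4'


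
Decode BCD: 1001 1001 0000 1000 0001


Each 4-bit group → digit:
  1001 → 9
  1001 → 9
  0000 → 0
  1000 → 8
  0001 → 1
= 99081


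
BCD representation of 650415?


Each digit → 4-bit binary:
  6 → 0110
  5 → 0101
  0 → 0000
  4 → 0100
  1 → 0001
  5 → 0101
= 0110 0101 0000 0100 0001 0101


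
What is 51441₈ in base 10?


Positional values:
Position 0: 1 × 8^0 = 1
Position 1: 4 × 8^1 = 32
Position 2: 4 × 8^2 = 256
Position 3: 1 × 8^3 = 512
Position 4: 5 × 8^4 = 20480
Sum = 1 + 32 + 256 + 512 + 20480
= 21281


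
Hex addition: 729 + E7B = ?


Align and add column by column (LSB to MSB, each column mod 16 with carry):
  0729
+ 0E7B
  ----
  col 0: 9(9) + B(11) + 0 (carry in) = 20 → 4(4), carry out 1
  col 1: 2(2) + 7(7) + 1 (carry in) = 10 → A(10), carry out 0
  col 2: 7(7) + E(14) + 0 (carry in) = 21 → 5(5), carry out 1
  col 3: 0(0) + 0(0) + 1 (carry in) = 1 → 1(1), carry out 0
Reading digits MSB→LSB: 15A4
Strip leading zeros: 15A4
= 0x15A4


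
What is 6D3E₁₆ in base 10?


Positional values:
Position 0: E × 16^0 = 14 × 1 = 14
Position 1: 3 × 16^1 = 3 × 16 = 48
Position 2: D × 16^2 = 13 × 256 = 3328
Position 3: 6 × 16^3 = 6 × 4096 = 24576
Sum = 14 + 48 + 3328 + 24576
= 27966


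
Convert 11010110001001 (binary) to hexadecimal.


Group into 4-bit nibbles: 0011010110001001
  0011 = 3
  0101 = 5
  1000 = 8
  1001 = 9
= 0x3589


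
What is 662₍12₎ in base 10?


Positional values (base 12):
  2 × 12^0 = 2 × 1 = 2
  6 × 12^1 = 6 × 12 = 72
  6 × 12^2 = 6 × 144 = 864
Sum = 2 + 72 + 864
= 938


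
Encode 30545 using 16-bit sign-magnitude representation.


Sign bit: 0 (positive)
Magnitude: 30545 = 111011101010001
= 0111011101010001


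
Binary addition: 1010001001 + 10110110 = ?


Align and add column by column (LSB to MSB, carry propagating):
  01010001001
+ 00010110110
  -----------
  col 0: 1 + 0 + 0 (carry in) = 1 → bit 1, carry out 0
  col 1: 0 + 1 + 0 (carry in) = 1 → bit 1, carry out 0
  col 2: 0 + 1 + 0 (carry in) = 1 → bit 1, carry out 0
  col 3: 1 + 0 + 0 (carry in) = 1 → bit 1, carry out 0
  col 4: 0 + 1 + 0 (carry in) = 1 → bit 1, carry out 0
  col 5: 0 + 1 + 0 (carry in) = 1 → bit 1, carry out 0
  col 6: 0 + 0 + 0 (carry in) = 0 → bit 0, carry out 0
  col 7: 1 + 1 + 0 (carry in) = 2 → bit 0, carry out 1
  col 8: 0 + 0 + 1 (carry in) = 1 → bit 1, carry out 0
  col 9: 1 + 0 + 0 (carry in) = 1 → bit 1, carry out 0
  col 10: 0 + 0 + 0 (carry in) = 0 → bit 0, carry out 0
Reading bits MSB→LSB: 01100111111
Strip leading zeros: 1100111111
= 1100111111


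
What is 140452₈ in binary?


Each octal digit → 3 binary bits:
  1 = 001
  4 = 100
  0 = 000
  4 = 100
  5 = 101
  2 = 010
Concatenate: 001 100 000 100 101 010
= 001100000100101010


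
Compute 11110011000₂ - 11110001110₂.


Align and subtract column by column (LSB to MSB, borrowing when needed):
  11110011000
- 11110001110
  -----------
  col 0: (0 - 0 borrow-in) - 0 → 0 - 0 = 0, borrow out 0
  col 1: (0 - 0 borrow-in) - 1 → borrow from next column: (0+2) - 1 = 1, borrow out 1
  col 2: (0 - 1 borrow-in) - 1 → borrow from next column: (-1+2) - 1 = 0, borrow out 1
  col 3: (1 - 1 borrow-in) - 1 → borrow from next column: (0+2) - 1 = 1, borrow out 1
  col 4: (1 - 1 borrow-in) - 0 → 0 - 0 = 0, borrow out 0
  col 5: (0 - 0 borrow-in) - 0 → 0 - 0 = 0, borrow out 0
  col 6: (0 - 0 borrow-in) - 0 → 0 - 0 = 0, borrow out 0
  col 7: (1 - 0 borrow-in) - 1 → 1 - 1 = 0, borrow out 0
  col 8: (1 - 0 borrow-in) - 1 → 1 - 1 = 0, borrow out 0
  col 9: (1 - 0 borrow-in) - 1 → 1 - 1 = 0, borrow out 0
  col 10: (1 - 0 borrow-in) - 1 → 1 - 1 = 0, borrow out 0
Reading bits MSB→LSB: 00000001010
Strip leading zeros: 1010
= 1010


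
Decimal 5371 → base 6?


Divide by 6 repeatedly:
5371 ÷ 6 = 895 remainder 1
895 ÷ 6 = 149 remainder 1
149 ÷ 6 = 24 remainder 5
24 ÷ 6 = 4 remainder 0
4 ÷ 6 = 0 remainder 4
Reading remainders bottom-up:
= 40511


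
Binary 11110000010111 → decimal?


Positional values:
Bit 0: 1 × 2^0 = 1
Bit 1: 1 × 2^1 = 2
Bit 2: 1 × 2^2 = 4
Bit 4: 1 × 2^4 = 16
Bit 10: 1 × 2^10 = 1024
Bit 11: 1 × 2^11 = 2048
Bit 12: 1 × 2^12 = 4096
Bit 13: 1 × 2^13 = 8192
Sum = 1 + 2 + 4 + 16 + 1024 + 2048 + 4096 + 8192
= 15383


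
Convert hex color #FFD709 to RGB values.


Hex: #FFD709
R = FF₁₆ = 255
G = D7₁₆ = 215
B = 09₁₆ = 9
= RGB(255, 215, 9)


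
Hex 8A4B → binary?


Each hex digit → 4 binary bits:
  8 = 1000
  A = 1010
  4 = 0100
  B = 1011
Concatenate: 1000 1010 0100 1011
= 1000101001001011


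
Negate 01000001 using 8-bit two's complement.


Original: 01000001
Step 1 - Invert all bits: 10111110
Step 2 - Add 1: 10111110 + 1
= 10111111 (represents -65)


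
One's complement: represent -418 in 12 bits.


Original: 000110100010
Invert all bits:
  bit 0: 0 → 1
  bit 1: 0 → 1
  bit 2: 0 → 1
  bit 3: 1 → 0
  bit 4: 1 → 0
  bit 5: 0 → 1
  bit 6: 1 → 0
  bit 7: 0 → 1
  bit 8: 0 → 1
  bit 9: 0 → 1
  bit 10: 1 → 0
  bit 11: 0 → 1
= 111001011101


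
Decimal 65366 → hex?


Divide by 16 repeatedly:
65366 ÷ 16 = 4085 remainder 6 (6)
4085 ÷ 16 = 255 remainder 5 (5)
255 ÷ 16 = 15 remainder 15 (F)
15 ÷ 16 = 0 remainder 15 (F)
Reading remainders bottom-up:
= 0xFF56


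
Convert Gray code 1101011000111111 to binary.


Gray code: 1101011000111111
MSB stays the same: 1
Each subsequent bit = prev_binary XOR current_gray:
  B[1] = 1 XOR 1 = 0
  B[2] = 0 XOR 0 = 0
  B[3] = 0 XOR 1 = 1
  B[4] = 1 XOR 0 = 1
  B[5] = 1 XOR 1 = 0
  B[6] = 0 XOR 1 = 1
  B[7] = 1 XOR 0 = 1
  B[8] = 1 XOR 0 = 1
  B[9] = 1 XOR 0 = 1
  B[10] = 1 XOR 1 = 0
  B[11] = 0 XOR 1 = 1
  B[12] = 1 XOR 1 = 0
  B[13] = 0 XOR 1 = 1
  B[14] = 1 XOR 1 = 0
  B[15] = 0 XOR 1 = 1
= 1001101111010101 (39893 decimal)


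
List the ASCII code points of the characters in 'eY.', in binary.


String: 'eY.'  (3 characters)
Per-character ASCII lookup:
  'e': lowercase starts at 97: 'e' = 97 + 4 = 101 → 1100101
  'Y': uppercase starts at 65: 'Y' = 65 + 24 = 89 → 1011001
  '.': special character: '.' = 46 → 101110
= 1100101 1011001 101110


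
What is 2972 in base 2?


Divide by 2 repeatedly:
2972 ÷ 2 = 1486 remainder 0
1486 ÷ 2 = 743 remainder 0
743 ÷ 2 = 371 remainder 1
371 ÷ 2 = 185 remainder 1
185 ÷ 2 = 92 remainder 1
92 ÷ 2 = 46 remainder 0
46 ÷ 2 = 23 remainder 0
23 ÷ 2 = 11 remainder 1
11 ÷ 2 = 5 remainder 1
5 ÷ 2 = 2 remainder 1
2 ÷ 2 = 1 remainder 0
1 ÷ 2 = 0 remainder 1
Reading remainders bottom-up:
= 101110011100


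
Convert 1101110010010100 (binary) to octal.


Group into 3-bit groups: 001101110010010100
  001 = 1
  101 = 5
  110 = 6
  010 = 2
  010 = 2
  100 = 4
= 0o156224


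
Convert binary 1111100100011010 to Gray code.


Binary: 1111100100011010
Gray code: G = B XOR (B >> 1)
B >> 1 = 0111110010001101
1111100100011010 XOR 0111110010001101:
  1 XOR 0 = 1
  1 XOR 1 = 0
  1 XOR 1 = 0
  1 XOR 1 = 0
  1 XOR 1 = 0
  0 XOR 1 = 1
  0 XOR 0 = 0
  1 XOR 0 = 1
  0 XOR 1 = 1
  0 XOR 0 = 0
  0 XOR 0 = 0
  1 XOR 0 = 1
  1 XOR 1 = 0
  0 XOR 1 = 1
  1 XOR 0 = 1
  0 XOR 1 = 1
= 1000010110010111


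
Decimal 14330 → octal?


Divide by 8 repeatedly:
14330 ÷ 8 = 1791 remainder 2
1791 ÷ 8 = 223 remainder 7
223 ÷ 8 = 27 remainder 7
27 ÷ 8 = 3 remainder 3
3 ÷ 8 = 0 remainder 3
Reading remainders bottom-up:
= 0o33772


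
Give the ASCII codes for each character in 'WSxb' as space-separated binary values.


String: 'WSxb'  (4 characters)
Per-character ASCII lookup:
  'W': uppercase starts at 65: 'W' = 65 + 22 = 87 → 1010111
  'S': uppercase starts at 65: 'S' = 65 + 18 = 83 → 1010011
  'x': lowercase starts at 97: 'x' = 97 + 23 = 120 → 1111000
  'b': lowercase starts at 97: 'b' = 97 + 1 = 98 → 1100010
= 1010111 1010011 1111000 1100010


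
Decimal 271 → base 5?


Divide by 5 repeatedly:
271 ÷ 5 = 54 remainder 1
54 ÷ 5 = 10 remainder 4
10 ÷ 5 = 2 remainder 0
2 ÷ 5 = 0 remainder 2
Reading remainders bottom-up:
= 2041


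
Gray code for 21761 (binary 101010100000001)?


Binary: 101010100000001
Gray code: G = B XOR (B >> 1)
B >> 1 = 010101010000000
101010100000001 XOR 010101010000000:
  1 XOR 0 = 1
  0 XOR 1 = 1
  1 XOR 0 = 1
  0 XOR 1 = 1
  1 XOR 0 = 1
  0 XOR 1 = 1
  1 XOR 0 = 1
  0 XOR 1 = 1
  0 XOR 0 = 0
  0 XOR 0 = 0
  0 XOR 0 = 0
  0 XOR 0 = 0
  0 XOR 0 = 0
  0 XOR 0 = 0
  1 XOR 0 = 1
= 111111110000001


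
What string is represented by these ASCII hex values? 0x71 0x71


Codes (hex): 0x71 0x71
Per-code ASCII lookup:
  0x71 = 113  (range 97-122: lowercase, 113 - 97 = 16) → 'q'
  0x71 = 113  (range 97-122: lowercase, 113 - 97 = 16) → 'q'
= 'qq'


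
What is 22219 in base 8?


Divide by 8 repeatedly:
22219 ÷ 8 = 2777 remainder 3
2777 ÷ 8 = 347 remainder 1
347 ÷ 8 = 43 remainder 3
43 ÷ 8 = 5 remainder 3
5 ÷ 8 = 0 remainder 5
Reading remainders bottom-up:
= 0o53313


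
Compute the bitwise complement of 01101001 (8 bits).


Original: 01101001
Invert all bits:
  bit 0: 0 → 1
  bit 1: 1 → 0
  bit 2: 1 → 0
  bit 3: 0 → 1
  bit 4: 1 → 0
  bit 5: 0 → 1
  bit 6: 0 → 1
  bit 7: 1 → 0
= 10010110


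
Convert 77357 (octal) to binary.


Each octal digit → 3 binary bits:
  7 = 111
  7 = 111
  3 = 011
  5 = 101
  7 = 111
Concatenate: 111 111 011 101 111
= 111111011101111


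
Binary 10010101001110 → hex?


Group into 4-bit nibbles: 0010010101001110
  0010 = 2
  0101 = 5
  0100 = 4
  1110 = E
= 0x254E


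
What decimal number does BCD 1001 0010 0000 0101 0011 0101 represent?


Each 4-bit group → digit:
  1001 → 9
  0010 → 2
  0000 → 0
  0101 → 5
  0011 → 3
  0101 → 5
= 920535


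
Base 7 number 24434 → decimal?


Positional values (base 7):
  4 × 7^0 = 4 × 1 = 4
  3 × 7^1 = 3 × 7 = 21
  4 × 7^2 = 4 × 49 = 196
  4 × 7^3 = 4 × 343 = 1372
  2 × 7^4 = 2 × 2401 = 4802
Sum = 4 + 21 + 196 + 1372 + 4802
= 6395


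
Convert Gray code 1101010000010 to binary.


Gray code: 1101010000010
MSB stays the same: 1
Each subsequent bit = prev_binary XOR current_gray:
  B[1] = 1 XOR 1 = 0
  B[2] = 0 XOR 0 = 0
  B[3] = 0 XOR 1 = 1
  B[4] = 1 XOR 0 = 1
  B[5] = 1 XOR 1 = 0
  B[6] = 0 XOR 0 = 0
  B[7] = 0 XOR 0 = 0
  B[8] = 0 XOR 0 = 0
  B[9] = 0 XOR 0 = 0
  B[10] = 0 XOR 0 = 0
  B[11] = 0 XOR 1 = 1
  B[12] = 1 XOR 0 = 1
= 1001100000011 (4867 decimal)
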